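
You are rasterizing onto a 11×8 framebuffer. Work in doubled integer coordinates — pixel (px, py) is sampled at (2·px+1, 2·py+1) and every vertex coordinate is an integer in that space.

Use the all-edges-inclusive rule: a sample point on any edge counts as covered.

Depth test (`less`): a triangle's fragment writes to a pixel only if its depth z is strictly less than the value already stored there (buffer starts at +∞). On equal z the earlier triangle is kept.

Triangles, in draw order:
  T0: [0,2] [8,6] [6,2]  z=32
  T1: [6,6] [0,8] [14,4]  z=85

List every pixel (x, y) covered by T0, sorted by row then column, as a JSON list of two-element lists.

T0:
  2·area = 24  (B↔C swapped to make it positive)
  edge (0, 2)→(6, 2): d=(6,0) inclusive
  edge (6, 2)→(8, 6): d=(2,4) inclusive
  edge (8, 6)→(0, 2): d=(-8,-4) inclusive
    (1,1)@(3, 3): e=[6,14,4] → █
    (2,1)@(5, 3): e=[6,6,12] → █
    (3,1)@(7, 3): e=[6,-2,20] → ·
    (1,2)@(3, 5): e=[18,18,-12] → ·
    (2,2)@(5, 5): e=[18,10,-4] → ·
    (3,2)@(7, 5): e=[18,2,4] → █
    (4,2)@(9, 5): e=[18,-6,12] → ·
    (3,3)@(7, 7): e=[30,6,-12] → ·
  covered (3 px):
    · · · · · · · · · · ·
    · █ █ · · · · · · · ·
    · · · █ · · · · · · ·
    · · · · · · · · · · ·
    · · · · · · · · · · ·
    · · · · · · · · · · ·
    · · · · · · · · · · ·
    · · · · · · · · · · ·
T1:
  2·area = 4  (B↔C swapped to make it positive)
  edge (6, 6)→(14, 4): d=(8,-2) inclusive
  edge (14, 4)→(0, 8): d=(-14,4) inclusive
  edge (0, 8)→(6, 6): d=(6,-2) inclusive
    (10,0)@(21, 1): e=[-10,14,0] → ·  [on edge]
    (7,1)@(15, 3): e=[-6,10,0] → ·  [on edge]
    (4,2)@(9, 5): e=[-2,6,0] → ·  [on edge]
    (1,3)@(3, 7): e=[2,2,0] → █  [on edge]
    (2,3)@(5, 7): e=[6,-6,4] → ·
    (1,4)@(3, 9): e=[18,-26,12] → ·
  covered (1 px):
    · · · · · · · · · · ·
    · · · · · · · · · · ·
    · · · · · · · · · · ·
    · █ · · · · · · · · ·
    · · · · · · · · · · ·
    · · · · · · · · · · ·
    · · · · · · · · · · ·
    · · · · · · · · · · ·

Answer: [[1,1],[2,1],[3,2]]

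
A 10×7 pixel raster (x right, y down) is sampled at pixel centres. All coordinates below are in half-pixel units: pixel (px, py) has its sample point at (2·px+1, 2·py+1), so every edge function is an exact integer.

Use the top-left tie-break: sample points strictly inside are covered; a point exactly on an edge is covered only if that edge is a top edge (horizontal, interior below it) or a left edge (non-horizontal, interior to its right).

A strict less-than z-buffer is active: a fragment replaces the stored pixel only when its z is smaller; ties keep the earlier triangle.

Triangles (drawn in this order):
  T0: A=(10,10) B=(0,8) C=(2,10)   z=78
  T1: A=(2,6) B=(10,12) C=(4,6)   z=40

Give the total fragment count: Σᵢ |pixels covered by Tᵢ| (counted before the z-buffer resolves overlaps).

T0:
  2·area = 16  (B↔C swapped to make it positive)
  edge (10, 10)→(2, 10): d=(-8,0) right/bottom  bias=-1
  edge (2, 10)→(0, 8): d=(-2,-2) top-left  bias=+0
  edge (0, 8)→(10, 10): d=(10,2) right/bottom  bias=-1
    (0,4)@(1, 9): e=[8,0,8] → #  [on edge]
    (1,4)@(3, 9): e=[8,4,4] → #
    (2,4)@(5, 9): e=[8,8,0] → ·  [on edge]
    (0,5)@(1, 11): e=[-8,-4,28] → ·
    (1,5)@(3, 11): e=[-8,0,24] → ·  [on edge]
    (7,5)@(15, 11): e=[-8,24,0] → ·  [on edge]
    (2,6)@(5, 13): e=[-24,0,40] → ·  [on edge]
  covered (2 px):
    · · · · · · · · · ·
    · · · · · · · · · ·
    · · · · · · · · · ·
    · · · · · · · · · ·
    # # · · · · · · · ·
    · · · · · · · · · ·
    · · · · · · · · · ·
T1:
  2·area = 12  (B↔C swapped to make it positive)
  edge (2, 6)→(4, 6): d=(2,0) top-left  bias=+0
  edge (4, 6)→(10, 12): d=(6,6) right/bottom  bias=-1
  edge (10, 12)→(2, 6): d=(-8,-6) top-left  bias=+0
    (0,1)@(1, 3): e=[-6,0,18] → ·  [on edge]
    (1,2)@(3, 5): e=[-2,0,14] → ·  [on edge]
    (2,3)@(5, 7): e=[2,0,10] → ·  [on edge]
    (3,4)@(7, 9): e=[6,0,6] → ·  [on edge]
    (4,5)@(9, 11): e=[10,0,2] → ·  [on edge]
    (5,6)@(11, 13): e=[14,0,-2] → ·  [on edge]
  covered (0 px):
    · · · · · · · · · ·
    · · · · · · · · · ·
    · · · · · · · · · ·
    · · · · · · · · · ·
    · · · · · · · · · ·
    · · · · · · · · · ·
    · · · · · · · · · ·

Final: 2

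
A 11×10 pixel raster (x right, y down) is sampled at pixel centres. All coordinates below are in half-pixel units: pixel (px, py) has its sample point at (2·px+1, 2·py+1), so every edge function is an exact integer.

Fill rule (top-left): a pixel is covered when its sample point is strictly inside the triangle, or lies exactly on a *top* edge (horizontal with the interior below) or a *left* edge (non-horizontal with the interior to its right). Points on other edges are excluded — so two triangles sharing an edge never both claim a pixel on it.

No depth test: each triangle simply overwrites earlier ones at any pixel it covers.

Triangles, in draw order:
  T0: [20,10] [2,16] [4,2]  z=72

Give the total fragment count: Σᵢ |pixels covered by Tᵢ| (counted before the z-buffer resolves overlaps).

T0:
  2·area = 240
  edge (20, 10)→(2, 16): d=(-18,6) right/bottom  bias=-1
  edge (2, 16)→(4, 2): d=(2,-14) top-left  bias=+0
  edge (4, 2)→(20, 10): d=(16,8) right/bottom  bias=-1
    (2,1)@(5, 3): e=[216,16,8] → █
    (3,1)@(7, 3): e=[204,44,-8] → ·
    (2,2)@(5, 5): e=[180,20,40] → █
    (3,2)@(7, 5): e=[168,48,24] → █
    (4,2)@(9, 5): e=[156,76,8] → █
    (5,2)@(11, 5): e=[144,104,-8] → ·
    (2,3)@(5, 7): e=[144,24,72] → █
    (5,3)@(11, 7): e=[108,108,24] → █
    (6,3)@(13, 7): e=[96,136,8] → █
    (7,3)@(15, 7): e=[84,164,-8] → ·
    (1,4)@(3, 9): e=[120,0,120] → █  [on edge]
    (7,4)@(15, 9): e=[48,168,24] → █
    (8,5)@(17, 11): e=[0,200,40] → ·  [on edge]
    (5,6)@(11, 13): e=[0,120,120] → ·  [on edge]
    (2,7)@(5, 15): e=[0,40,200] → ·  [on edge]
  covered (29 px):
    · · · · · · · · · · ·
    · · █ · · · · · · · ·
    · · █ █ █ · · · · · ·
    · · █ █ █ █ █ · · · ·
    · █ █ █ █ █ █ █ █ · ·
    · █ █ █ █ █ █ █ · · ·
    · █ █ █ █ · · · · · ·
    · █ · · · · · · · · ·
    · · · · · · · · · · ·
    · · · · · · · · · · ·

Answer: 29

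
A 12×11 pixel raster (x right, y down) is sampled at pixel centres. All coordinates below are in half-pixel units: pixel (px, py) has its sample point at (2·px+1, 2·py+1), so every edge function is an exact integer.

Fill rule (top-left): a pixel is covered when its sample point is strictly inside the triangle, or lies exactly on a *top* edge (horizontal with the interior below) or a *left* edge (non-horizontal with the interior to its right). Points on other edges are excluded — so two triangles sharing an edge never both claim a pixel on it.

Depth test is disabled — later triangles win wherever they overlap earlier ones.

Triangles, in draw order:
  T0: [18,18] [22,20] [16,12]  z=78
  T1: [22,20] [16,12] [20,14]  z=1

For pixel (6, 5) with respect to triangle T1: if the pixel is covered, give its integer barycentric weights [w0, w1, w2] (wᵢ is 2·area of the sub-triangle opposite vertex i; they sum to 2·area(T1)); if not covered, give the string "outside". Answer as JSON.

T0:
  2·area = 20  (B↔C swapped to make it positive)
  edge (18, 18)→(16, 12): d=(-2,-6) top-left  bias=+0
  edge (16, 12)→(22, 20): d=(6,8) right/bottom  bias=-1
  edge (22, 20)→(18, 18): d=(-4,-2) top-left  bias=+0
    (6,1)@(13, 3): e=[0,-30,50] → ·  [on edge]
    (7,4)@(15, 9): e=[0,-10,30] → ·  [on edge]
    (8,7)@(17, 15): e=[0,10,10] → █  [on edge]
    (9,7)@(19, 15): e=[12,-6,14] → ·
    (8,8)@(17, 17): e=[-4,22,2] → ·
    (9,8)@(19, 17): e=[8,6,6] → █
    (10,8)@(21, 17): e=[20,-10,10] → ·
    (9,9)@(19, 19): e=[4,18,-2] → ·
    (10,9)@(21, 19): e=[16,2,2] → █
    (11,9)@(23, 19): e=[28,-14,6] → ·
    (9,10)@(19, 21): e=[0,30,-10] → ·  [on edge]
    (10,10)@(21, 21): e=[12,14,-6] → ·
  covered (3 px):
    · · · · · · · · · · · ·
    · · · · · · · · · · · ·
    · · · · · · · · · · · ·
    · · · · · · · · · · · ·
    · · · · · · · · · · · ·
    · · · · · · · · · · · ·
    · · · · · · · · · · · ·
    · · · · · · · · █ · · ·
    · · · · · · · · · █ · ·
    · · · · · · · · · · █ ·
    · · · · · · · · · · · ·
T1:
  2·area = 20
  edge (22, 20)→(16, 12): d=(-6,-8) top-left  bias=+0
  edge (16, 12)→(20, 14): d=(4,2) right/bottom  bias=-1
  edge (20, 14)→(22, 20): d=(2,6) right/bottom  bias=-1
    (8,2)@(17, 5): e=[50,-30,0] → ·  [on edge]
    (9,5)@(19, 11): e=[30,-10,0] → ·  [on edge]
    (8,6)@(17, 13): e=[2,2,16] → █
    (9,6)@(19, 13): e=[18,-2,4] → ·
    (8,7)@(17, 15): e=[-10,10,20] → ·
    (9,7)@(19, 15): e=[6,6,8] → █
    (10,7)@(21, 15): e=[22,2,-4] → ·
    (9,8)@(19, 17): e=[-6,14,12] → ·
    (10,8)@(21, 17): e=[10,10,0] → ·  [on edge]
  covered (2 px):
    · · · · · · · · · · · ·
    · · · · · · · · · · · ·
    · · · · · · · · · · · ·
    · · · · · · · · · · · ·
    · · · · · · · · · · · ·
    · · · · · · · · · · · ·
    · · · · · · · · █ · · ·
    · · · · · · · · · █ · ·
    · · · · · · · · · · · ·
    · · · · · · · · · · · ·
    · · · · · · · · · · · ·

Answer: "outside"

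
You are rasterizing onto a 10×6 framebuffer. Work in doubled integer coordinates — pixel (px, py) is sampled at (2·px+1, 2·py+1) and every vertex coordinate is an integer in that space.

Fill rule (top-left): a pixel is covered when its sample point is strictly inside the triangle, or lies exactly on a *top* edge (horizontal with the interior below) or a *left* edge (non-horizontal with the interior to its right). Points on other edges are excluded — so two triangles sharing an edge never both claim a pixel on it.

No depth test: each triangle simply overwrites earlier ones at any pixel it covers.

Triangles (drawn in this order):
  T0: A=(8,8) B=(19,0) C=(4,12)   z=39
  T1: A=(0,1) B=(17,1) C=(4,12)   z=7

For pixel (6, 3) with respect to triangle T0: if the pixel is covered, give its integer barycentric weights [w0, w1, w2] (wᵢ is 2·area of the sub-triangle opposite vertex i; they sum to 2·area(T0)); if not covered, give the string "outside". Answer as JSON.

T0:
  2·area = 12
  edge (8, 8)→(19, 0): d=(11,-8) top-left  bias=+0
  edge (19, 0)→(4, 12): d=(-15,12) right/bottom  bias=-1
  edge (4, 12)→(8, 8): d=(4,-4) top-left  bias=+0
    (7,0)@(15, 1): e=[-21,33,0] → .  [on edge]
    (6,1)@(13, 3): e=[-15,27,0] → .  [on edge]
    (7,1)@(15, 3): e=[1,3,8] → X
    (8,1)@(17, 3): e=[17,-21,16] → .
    (5,2)@(11, 5): e=[-9,21,0] → .  [on edge]
    (7,2)@(15, 5): e=[23,-27,16] → .
    (4,3)@(9, 7): e=[-3,15,0] → .  [on edge]
    (3,4)@(7, 9): e=[3,9,0] → X  [on edge]
    (4,4)@(9, 9): e=[19,-15,8] → .
    (2,5)@(5, 11): e=[9,3,0] → X  [on edge]
    (3,5)@(7, 11): e=[25,-21,8] → .
  covered (3 px):
    . . . . . . . . . .
    . . . . . . . X . .
    . . . . . . . . . .
    . . . . . . . . . .
    . . . X . . . . . .
    . . X . . . . . . .
T1:
  2·area = 187
  edge (0, 1)→(17, 1): d=(17,0) top-left  bias=+0
  edge (17, 1)→(4, 12): d=(-13,11) right/bottom  bias=-1
  edge (4, 12)→(0, 1): d=(-4,-11) top-left  bias=+0
    (0,0)@(1, 1): e=[0,176,11] → X  [on edge]
    (1,0)@(3, 1): e=[0,154,33] → X  [on edge]
    (2,0)@(5, 1): e=[0,132,55] → X  [on edge]
    (3,0)@(7, 1): e=[0,110,77] → X  [on edge]
    (4,0)@(9, 1): e=[0,88,99] → X  [on edge]
    (5,0)@(11, 1): e=[0,66,121] → X  [on edge]
    (6,0)@(13, 1): e=[0,44,143] → X  [on edge]
    (7,0)@(15, 1): e=[0,22,165] → X  [on edge]
    (8,0)@(17, 1): e=[0,0,187] → .  [on edge]
    (9,0)@(19, 1): e=[0,-22,209] → .  [on edge]
    (0,1)@(1, 3): e=[34,150,3] → X
    (7,1)@(15, 3): e=[34,-4,157] → .
  covered (28 px):
    X X X X X X X X . .
    X X X X X X X . . .
    . X X X X X . . . .
    . X X X X . . . . .
    . X X X . . . . . .
    . . X . . . . . . .

Answer: "outside"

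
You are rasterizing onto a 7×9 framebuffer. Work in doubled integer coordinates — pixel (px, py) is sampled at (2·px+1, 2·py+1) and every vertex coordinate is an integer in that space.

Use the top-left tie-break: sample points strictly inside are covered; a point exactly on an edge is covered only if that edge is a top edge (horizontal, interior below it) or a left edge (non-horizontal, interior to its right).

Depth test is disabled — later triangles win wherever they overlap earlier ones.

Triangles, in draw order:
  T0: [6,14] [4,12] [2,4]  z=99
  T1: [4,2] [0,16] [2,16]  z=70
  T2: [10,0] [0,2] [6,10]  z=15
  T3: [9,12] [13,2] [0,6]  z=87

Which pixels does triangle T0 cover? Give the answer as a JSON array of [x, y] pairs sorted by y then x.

T0:
  2·area = 12
  edge (6, 14)→(4, 12): d=(-2,-2) top-left  bias=+0
  edge (4, 12)→(2, 4): d=(-2,-8) top-left  bias=+0
  edge (2, 4)→(6, 14): d=(4,10) right/bottom  bias=-1
    (1,3)@(3, 7): e=[8,2,2] → █
    (2,3)@(5, 7): e=[12,18,-18] → ·
    (0,4)@(1, 9): e=[0,-18,30] → ·  [on edge]
    (1,4)@(3, 9): e=[4,-2,10] → ·
    (1,5)@(3, 11): e=[0,-6,18] → ·  [on edge]
    (2,6)@(5, 13): e=[0,6,6] → █  [on edge]
    (3,6)@(7, 13): e=[4,22,-14] → ·
    (2,7)@(5, 15): e=[-4,2,14] → ·
    (3,7)@(7, 15): e=[0,18,-6] → ·  [on edge]
    (4,8)@(9, 17): e=[0,30,-18] → ·  [on edge]
  covered (2 px):
    · · · · · · ·
    · · · · · · ·
    · · · · · · ·
    · █ · · · · ·
    · · · · · · ·
    · · · · · · ·
    · · █ · · · ·
    · · · · · · ·
    · · · · · · ·
T1:
  2·area = 28  (B↔C swapped to make it positive)
  edge (4, 2)→(2, 16): d=(-2,14) right/bottom  bias=-1
  edge (2, 16)→(0, 16): d=(-2,0) right/bottom  bias=-1
  edge (0, 16)→(4, 2): d=(4,-14) top-left  bias=+0
    (1,3)@(3, 7): e=[4,18,6] → █
    (2,3)@(5, 7): e=[-24,18,34] → ·
    (1,4)@(3, 9): e=[0,14,14] → ·  [on edge]
    (0,6)@(1, 13): e=[20,6,2] → █
    (1,6)@(3, 13): e=[-8,6,30] → ·
    (0,7)@(1, 15): e=[16,2,10] → █
    (1,7)@(3, 15): e=[-12,2,38] → ·
    (0,8)@(1, 17): e=[12,-2,18] → ·
  covered (3 px):
    · · · · · · ·
    · · · · · · ·
    · · · · · · ·
    · █ · · · · ·
    · · · · · · ·
    · · · · · · ·
    █ · · · · · ·
    █ · · · · · ·
    · · · · · · ·
T2:
  2·area = 92  (B↔C swapped to make it positive)
  edge (10, 0)→(6, 10): d=(-4,10) right/bottom  bias=-1
  edge (6, 10)→(0, 2): d=(-6,-8) top-left  bias=+0
  edge (0, 2)→(10, 0): d=(10,-2) top-left  bias=+0
    (2,0)@(5, 1): e=[46,46,0] → █  [on edge]
    (3,0)@(7, 1): e=[26,62,4] → █
    (4,0)@(9, 1): e=[6,78,8] → █
    (5,0)@(11, 1): e=[-14,94,12] → ·
    (0,1)@(1, 3): e=[78,2,12] → █
    (1,1)@(3, 3): e=[58,18,16] → █
    (4,1)@(9, 3): e=[-2,66,28] → ·
    (0,2)@(1, 5): e=[70,-10,32] → ·
    (1,2)@(3, 5): e=[50,6,36] → █
    (4,2)@(9, 5): e=[-10,54,48] → ·
    (1,3)@(3, 7): e=[42,-6,56] → ·
    (2,3)@(5, 7): e=[22,10,60] → █
  covered (12 px):
    · · █ █ █ · ·
    █ █ █ █ · · ·
    · █ █ █ · · ·
    · · █ █ · · ·
    · · · · · · ·
    · · · · · · ·
    · · · · · · ·
    · · · · · · ·
    · · · · · · ·
T3:
  2·area = 114  (B↔C swapped to make it positive)
  edge (9, 12)→(0, 6): d=(-9,-6) top-left  bias=+0
  edge (0, 6)→(13, 2): d=(13,-4) top-left  bias=+0
  edge (13, 2)→(9, 12): d=(-4,10) right/bottom  bias=-1
    (5,1)@(11, 3): e=[93,5,16] → █
    (6,1)@(13, 3): e=[105,13,-4] → ·
    (2,2)@(5, 5): e=[39,7,68] → █
    (3,2)@(7, 5): e=[51,15,48] → █
    (4,2)@(9, 5): e=[63,23,28] → █
    (6,2)@(13, 5): e=[87,39,-12] → ·
    (1,3)@(3, 7): e=[9,25,80] → █
    (5,3)@(11, 7): e=[57,57,0] → ·  [on edge]
    (1,4)@(3, 9): e=[-9,51,72] → ·
    (2,4)@(5, 9): e=[3,59,52] → █
    (5,4)@(11, 9): e=[39,83,-8] → ·
    (2,5)@(5, 11): e=[-15,85,44] → ·
    (3,8)@(7, 17): e=[-57,171,0] → ·  [on edge]
  covered (13 px):
    · · · · · · ·
    · · · · · █ ·
    · · █ █ █ █ ·
    · █ █ █ █ · ·
    · · █ █ █ · ·
    · · · · █ · ·
    · · · · · · ·
    · · · · · · ·
    · · · · · · ·

Final: [[1,3],[2,6]]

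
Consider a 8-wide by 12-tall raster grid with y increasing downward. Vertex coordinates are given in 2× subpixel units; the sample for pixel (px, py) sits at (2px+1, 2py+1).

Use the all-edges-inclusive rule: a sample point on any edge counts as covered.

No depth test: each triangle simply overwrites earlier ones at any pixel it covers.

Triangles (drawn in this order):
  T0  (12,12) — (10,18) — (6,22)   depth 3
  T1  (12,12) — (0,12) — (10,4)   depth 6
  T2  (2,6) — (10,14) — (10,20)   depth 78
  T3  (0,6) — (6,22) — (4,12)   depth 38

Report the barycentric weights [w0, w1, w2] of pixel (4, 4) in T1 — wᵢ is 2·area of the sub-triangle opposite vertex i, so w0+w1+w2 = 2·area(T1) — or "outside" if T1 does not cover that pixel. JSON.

T0:
  2·area = 16
  edge (12, 12)→(10, 18): d=(-2,6) inclusive
  edge (10, 18)→(6, 22): d=(-4,4) inclusive
  edge (6, 22)→(12, 12): d=(6,-10) inclusive
    (7,1)@(15, 3): e=[0,40,-24] → ·  [on edge]
    (7,3)@(15, 7): e=[-8,24,0] → ·  [on edge]
    (6,4)@(13, 9): e=[0,24,-8] → ·  [on edge]
    (7,6)@(15, 13): e=[-20,0,36] → ·  [on edge]
    (5,7)@(11, 15): e=[0,8,8] → #  [on edge]
    (6,7)@(13, 15): e=[-12,0,28] → ·  [on edge]
    (4,8)@(9, 17): e=[8,8,0] → #  [on edge]
    (5,8)@(11, 17): e=[-4,0,20] → ·  [on edge]
    (4,9)@(9, 19): e=[4,0,12] → #  [on edge]
    (5,9)@(11, 19): e=[-8,-8,32] → ·
    (3,10)@(7, 21): e=[12,0,4] → #  [on edge]
    (4,10)@(9, 21): e=[0,-8,24] → ·  [on edge]
    (2,11)@(5, 23): e=[20,0,-4] → ·  [on edge]
  covered (4 px):
    · · · · · · · ·
    · · · · · · · ·
    · · · · · · · ·
    · · · · · · · ·
    · · · · · · · ·
    · · · · · · · ·
    · · · · · · · ·
    · · · · · # · ·
    · · · · # · · ·
    · · · · # · · ·
    · · · # · · · ·
    · · · · · · · ·
T1:
  2·area = 96
  edge (12, 12)→(0, 12): d=(-12,0) inclusive
  edge (0, 12)→(10, 4): d=(10,-8) inclusive
  edge (10, 4)→(12, 12): d=(2,8) inclusive
    (4,2)@(9, 5): e=[84,2,10] → #
    (5,2)@(11, 5): e=[84,18,-6] → ·
    (3,3)@(7, 7): e=[60,6,30] → #
    (5,3)@(11, 7): e=[60,38,-2] → ·
    (2,4)@(5, 9): e=[36,10,50] → #
    (5,4)@(11, 9): e=[36,58,2] → #
    (6,4)@(13, 9): e=[36,74,-14] → ·
    (1,5)@(3, 11): e=[12,14,70] → #
    (6,5)@(13, 11): e=[12,94,-10] → ·
    (1,6)@(3, 13): e=[-12,34,74] → ·
    (2,6)@(5, 13): e=[-12,50,58] → ·
    (3,6)@(7, 13): e=[-12,66,42] → ·
  covered (12 px):
    · · · · · · · ·
    · · · · · · · ·
    · · · · # · · ·
    · · · # # · · ·
    · · # # # # · ·
    · # # # # # · ·
    · · · · · · · ·
    · · · · · · · ·
    · · · · · · · ·
    · · · · · · · ·
    · · · · · · · ·
    · · · · · · · ·
T2:
  2·area = 48
  edge (2, 6)→(10, 14): d=(8,8) inclusive
  edge (10, 14)→(10, 20): d=(0,6) inclusive
  edge (10, 20)→(2, 6): d=(-8,-14) inclusive
    (0,2)@(1, 5): e=[0,54,-6] → ·  [on edge]
    (1,3)@(3, 7): e=[0,42,6] → #  [on edge]
    (2,3)@(5, 7): e=[-16,30,34] → ·
    (1,4)@(3, 9): e=[16,42,-10] → ·
    (2,4)@(5, 9): e=[0,30,18] → #  [on edge]
    (3,4)@(7, 9): e=[-16,18,46] → ·
    (2,5)@(5, 11): e=[16,30,2] → #
    (3,5)@(7, 11): e=[0,18,30] → #  [on edge]
    (4,5)@(9, 11): e=[-16,6,58] → ·
    (2,6)@(5, 13): e=[32,30,-14] → ·
    (3,6)@(7, 13): e=[16,18,14] → #
    (4,6)@(9, 13): e=[0,6,42] → #  [on edge]
    (5,7)@(11, 15): e=[0,-6,54] → ·  [on edge]
    (6,8)@(13, 17): e=[0,-18,66] → ·  [on edge]
    (7,9)@(15, 19): e=[0,-30,78] → ·  [on edge]
  covered (8 px):
    · · · · · · · ·
    · · · · · · · ·
    · · · · · · · ·
    · # · · · · · ·
    · · # · · · · ·
    · · # # · · · ·
    · · · # # · · ·
    · · · · # · · ·
    · · · · # · · ·
    · · · · · · · ·
    · · · · · · · ·
    · · · · · · · ·
T3:
  2·area = 28  (B↔C swapped to make it positive)
  edge (0, 6)→(4, 12): d=(4,6) inclusive
  edge (4, 12)→(6, 22): d=(2,10) inclusive
  edge (6, 22)→(0, 6): d=(-6,-16) inclusive
    (1,3)@(3, 7): e=[-14,0,42] → ·  [on edge]
    (1,5)@(3, 11): e=[2,8,18] → #
    (2,5)@(5, 11): e=[-10,-12,50] → ·
    (1,6)@(3, 13): e=[10,12,6] → #
    (2,6)@(5, 13): e=[-2,-8,38] → ·
    (1,7)@(3, 15): e=[18,16,-6] → ·
    (2,8)@(5, 17): e=[14,0,14] → #  [on edge]
    (3,8)@(7, 17): e=[2,-20,46] → ·
    (2,9)@(5, 19): e=[22,4,2] → #
    (3,9)@(7, 19): e=[10,-16,34] → ·
    (2,10)@(5, 21): e=[30,8,-10] → ·
  covered (4 px):
    · · · · · · · ·
    · · · · · · · ·
    · · · · · · · ·
    · · · · · · · ·
    · · · · · · · ·
    · # · · · · · ·
    · # · · · · · ·
    · · · · · · · ·
    · · # · · · · ·
    · · # · · · · ·
    · · · · · · · ·
    · · · · · · · ·

Answer: [42,18,36]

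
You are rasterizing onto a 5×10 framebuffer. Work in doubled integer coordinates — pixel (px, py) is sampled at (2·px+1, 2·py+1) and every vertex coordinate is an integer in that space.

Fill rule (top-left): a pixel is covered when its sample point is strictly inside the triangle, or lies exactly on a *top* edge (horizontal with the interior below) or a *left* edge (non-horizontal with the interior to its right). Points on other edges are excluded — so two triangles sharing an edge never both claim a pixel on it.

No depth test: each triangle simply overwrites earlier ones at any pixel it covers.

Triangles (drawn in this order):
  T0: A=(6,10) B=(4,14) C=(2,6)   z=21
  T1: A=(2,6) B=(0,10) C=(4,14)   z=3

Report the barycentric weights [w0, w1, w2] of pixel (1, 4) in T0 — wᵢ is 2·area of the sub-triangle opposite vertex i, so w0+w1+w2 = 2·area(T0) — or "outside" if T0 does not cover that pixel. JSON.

T0:
  2·area = 24
  edge (6, 10)→(4, 14): d=(-2,4) right/bottom  bias=-1
  edge (4, 14)→(2, 6): d=(-2,-8) top-left  bias=+0
  edge (2, 6)→(6, 10): d=(4,4) right/bottom  bias=-1
    (0,2)@(1, 5): e=[30,-6,0] → .  [on edge]
    (1,3)@(3, 7): e=[18,6,0] → .  [on edge]
    (1,4)@(3, 9): e=[14,2,8] → X
    (2,4)@(5, 9): e=[6,18,0] → .  [on edge]
    (1,5)@(3, 11): e=[10,-2,16] → .
    (2,5)@(5, 11): e=[2,14,8] → X
    (3,5)@(7, 11): e=[-6,30,0] → .  [on edge]
    (2,6)@(5, 13): e=[-2,10,16] → .
    (4,6)@(9, 13): e=[-18,42,0] → .  [on edge]
  covered (2 px):
    . . . . .
    . . . . .
    . . . . .
    . . . . .
    . X . . .
    . . X . .
    . . . . .
    . . . . .
    . . . . .
    . . . . .
T1:
  2·area = 24  (B↔C swapped to make it positive)
  edge (2, 6)→(4, 14): d=(2,8) right/bottom  bias=-1
  edge (4, 14)→(0, 10): d=(-4,-4) top-left  bias=+0
  edge (0, 10)→(2, 6): d=(2,-4) top-left  bias=+0
    (0,4)@(1, 9): e=[14,8,2] → X
    (1,4)@(3, 9): e=[-2,16,10] → .
    (0,5)@(1, 11): e=[18,0,6] → X  [on edge]
    (1,5)@(3, 11): e=[2,8,14] → X
    (2,5)@(5, 11): e=[-14,16,22] → .
    (0,6)@(1, 13): e=[22,-8,10] → .
    (1,6)@(3, 13): e=[6,0,18] → X  [on edge]
    (2,6)@(5, 13): e=[-10,8,26] → .
    (1,7)@(3, 15): e=[10,-8,22] → .
    (2,7)@(5, 15): e=[-6,0,30] → .  [on edge]
    (3,8)@(7, 17): e=[-18,0,42] → .  [on edge]
    (4,9)@(9, 19): e=[-30,0,54] → .  [on edge]
  covered (4 px):
    . . . . .
    . . . . .
    . . . . .
    . . . . .
    X . . . .
    X X . . .
    . X . . .
    . . . . .
    . . . . .
    . . . . .

Answer: [2,8,14]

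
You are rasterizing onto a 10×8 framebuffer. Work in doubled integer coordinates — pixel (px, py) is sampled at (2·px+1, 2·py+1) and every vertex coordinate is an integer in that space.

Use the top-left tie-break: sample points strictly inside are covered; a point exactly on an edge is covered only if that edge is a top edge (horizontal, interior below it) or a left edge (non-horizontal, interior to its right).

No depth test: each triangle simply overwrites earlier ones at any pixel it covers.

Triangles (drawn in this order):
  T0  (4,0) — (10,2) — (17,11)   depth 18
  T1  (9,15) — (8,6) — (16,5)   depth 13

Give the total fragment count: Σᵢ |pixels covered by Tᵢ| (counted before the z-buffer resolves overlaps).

T0:
  2·area = 40
  edge (4, 0)→(10, 2): d=(6,2) right/bottom  bias=-1
  edge (10, 2)→(17, 11): d=(7,9) right/bottom  bias=-1
  edge (17, 11)→(4, 0): d=(-13,-11) top-left  bias=+0
    (3,0)@(7, 1): e=[0,20,20] → ·  [on edge]
    (4,1)@(9, 3): e=[8,16,16] → #
    (5,1)@(11, 3): e=[4,-2,38] → ·
    (6,1)@(13, 3): e=[0,-20,60] → ·  [on edge]
    (4,2)@(9, 5): e=[20,30,-10] → ·
    (5,2)@(11, 5): e=[16,12,12] → #
    (6,2)@(13, 5): e=[12,-6,34] → ·
    (9,2)@(19, 5): e=[0,-60,100] → ·  [on edge]
    (5,3)@(11, 7): e=[28,26,-14] → ·
    (6,3)@(13, 7): e=[24,8,8] → #
    (7,3)@(15, 7): e=[20,-10,30] → ·
    (6,4)@(13, 9): e=[36,22,-18] → ·
    (8,5)@(17, 11): e=[40,0,0] → ·  [on edge]
  covered (4 px):
    · · · · · · · · · ·
    · · · · # · · · · ·
    · · · · · # · · · ·
    · · · · · · # · · ·
    · · · · · · · # · ·
    · · · · · · · · · ·
    · · · · · · · · · ·
    · · · · · · · · · ·
T1:
  2·area = 73
  edge (9, 15)→(8, 6): d=(-1,-9) top-left  bias=+0
  edge (8, 6)→(16, 5): d=(8,-1) top-left  bias=+0
  edge (16, 5)→(9, 15): d=(-7,10) right/bottom  bias=-1
    (4,3)@(9, 7): e=[8,9,56] → #
    (5,3)@(11, 7): e=[26,11,36] → #
    (6,3)@(13, 7): e=[44,13,16] → #
    (7,3)@(15, 7): e=[62,15,-4] → ·
    (4,4)@(9, 9): e=[6,25,42] → #
    (7,4)@(15, 9): e=[60,31,-18] → ·
    (4,5)@(9, 11): e=[4,41,28] → #
    (6,5)@(13, 11): e=[40,45,-12] → ·
    (4,6)@(9, 13): e=[2,57,14] → #
    (5,6)@(11, 13): e=[20,59,-6] → ·
    (4,7)@(9, 15): e=[0,73,0] → ·  [on edge]
  covered (9 px):
    · · · · · · · · · ·
    · · · · · · · · · ·
    · · · · · · · · · ·
    · · · · # # # · · ·
    · · · · # # # · · ·
    · · · · # # · · · ·
    · · · · # · · · · ·
    · · · · · · · · · ·

Answer: 13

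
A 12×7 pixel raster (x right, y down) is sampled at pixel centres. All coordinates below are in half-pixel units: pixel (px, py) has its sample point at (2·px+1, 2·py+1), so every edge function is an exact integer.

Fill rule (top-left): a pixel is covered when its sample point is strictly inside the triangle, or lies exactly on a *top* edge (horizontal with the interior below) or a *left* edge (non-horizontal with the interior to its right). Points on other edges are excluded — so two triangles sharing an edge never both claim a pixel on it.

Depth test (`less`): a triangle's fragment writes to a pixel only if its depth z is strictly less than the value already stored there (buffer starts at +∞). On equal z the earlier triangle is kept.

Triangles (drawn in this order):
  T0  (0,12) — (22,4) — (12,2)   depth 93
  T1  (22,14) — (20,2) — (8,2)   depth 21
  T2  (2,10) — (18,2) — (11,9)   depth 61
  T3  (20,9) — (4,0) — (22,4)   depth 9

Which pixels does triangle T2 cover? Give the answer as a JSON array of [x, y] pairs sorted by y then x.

T0:
  2·area = 124  (B↔C swapped to make it positive)
  edge (0, 12)→(12, 2): d=(12,-10) top-left  bias=+0
  edge (12, 2)→(22, 4): d=(10,2) right/bottom  bias=-1
  edge (22, 4)→(0, 12): d=(-22,8) right/bottom  bias=-1
    (3,0)@(7, 1): e=[-62,0,186] → .  [on edge]
    (5,1)@(11, 3): e=[2,12,110] → X
    (6,1)@(13, 3): e=[22,8,94] → X
    (7,1)@(15, 3): e=[42,4,78] → X
    (8,1)@(17, 3): e=[62,0,62] → .  [on edge]
    (4,2)@(9, 5): e=[6,36,82] → X
    (8,2)@(17, 5): e=[86,20,18] → X
    (9,2)@(19, 5): e=[106,16,2] → X
    (10,2)@(21, 5): e=[126,12,-14] → .
    (3,3)@(7, 7): e=[10,60,54] → X
    (7,3)@(15, 7): e=[90,44,-10] → .
    (8,3)@(17, 7): e=[110,40,-26] → .
  covered (15 px):
    . . . . . . . . . . . .
    . . . . . X X X . . . .
    . . . . X X X X X X . .
    . . . X X X X . . . . .
    . . X X . . . . . . . .
    . . . . . . . . . . . .
    . . . . . . . . . . . .
T1:
  2·area = 144  (B↔C swapped to make it positive)
  edge (22, 14)→(8, 2): d=(-14,-12) top-left  bias=+0
  edge (8, 2)→(20, 2): d=(12,0) top-left  bias=+0
  edge (20, 2)→(22, 14): d=(2,12) right/bottom  bias=-1
    (5,1)@(11, 3): e=[22,12,110] → X
    (6,1)@(13, 3): e=[46,12,86] → X
    (7,1)@(15, 3): e=[70,12,62] → X
    (8,1)@(17, 3): e=[94,12,38] → X
    (9,1)@(19, 3): e=[118,12,14] → X
    (10,1)@(21, 3): e=[142,12,-10] → .
    (5,2)@(11, 5): e=[-6,36,114] → .
    (6,2)@(13, 5): e=[18,36,90] → X
    (10,2)@(21, 5): e=[114,36,-6] → .
    (6,3)@(13, 7): e=[-10,60,94] → .
    (7,3)@(15, 7): e=[14,60,70] → X
    (10,3)@(21, 7): e=[86,60,-2] → .
  covered (18 px):
    . . . . . . . . . . . .
    . . . . . X X X X X . .
    . . . . . . X X X X . .
    . . . . . . . X X X . .
    . . . . . . . . X X X .
    . . . . . . . . . X X .
    . . . . . . . . . . X .
T2:
  2·area = 56
  edge (2, 10)→(18, 2): d=(16,-8) top-left  bias=+0
  edge (18, 2)→(11, 9): d=(-7,7) right/bottom  bias=-1
  edge (11, 9)→(2, 10): d=(-9,1) right/bottom  bias=-1
    (9,0)@(19, 1): e=[-8,0,64] → .  [on edge]
    (8,1)@(17, 3): e=[8,0,48] → .  [on edge]
    (6,2)@(13, 5): e=[8,14,34] → X
    (7,2)@(15, 5): e=[24,0,32] → .  [on edge]
    (4,3)@(9, 7): e=[8,28,20] → X
    (5,3)@(11, 7): e=[24,14,18] → X
    (6,3)@(13, 7): e=[40,0,16] → .  [on edge]
    (2,4)@(5, 9): e=[8,42,6] → X
    (3,4)@(7, 9): e=[24,28,4] → X
    (5,4)@(11, 9): e=[56,0,0] → .  [on edge]
    (2,5)@(5, 11): e=[40,28,-12] → .
    (3,5)@(7, 11): e=[56,14,-14] → .
    (4,5)@(9, 11): e=[72,0,-16] → .  [on edge]
    (3,6)@(7, 13): e=[88,0,-32] → .  [on edge]
  covered (6 px):
    . . . . . . . . . . . .
    . . . . . . . . . . . .
    . . . . . . X . . . . .
    . . . . X X . . . . . .
    . . X X X . . . . . . .
    . . . . . . . . . . . .
    . . . . . . . . . . . .
T3:
  2·area = 98
  edge (20, 9)→(4, 0): d=(-16,-9) top-left  bias=+0
  edge (4, 0)→(22, 4): d=(18,4) right/bottom  bias=-1
  edge (22, 4)→(20, 9): d=(-2,5) right/bottom  bias=-1
    (3,0)@(7, 1): e=[11,6,81] → X
    (4,0)@(9, 1): e=[29,-2,71] → .
    (3,1)@(7, 3): e=[-21,42,77] → .
    (5,1)@(11, 3): e=[15,26,57] → X
    (6,1)@(13, 3): e=[33,18,47] → X
    (7,1)@(15, 3): e=[51,10,37] → X
    (8,1)@(17, 3): e=[69,2,27] → X
    (9,1)@(19, 3): e=[87,-6,17] → .
    (5,2)@(11, 5): e=[-17,62,53] → .
    (6,2)@(13, 5): e=[1,54,43] → X
    (9,2)@(19, 5): e=[55,30,13] → X
    (10,2)@(21, 5): e=[73,22,3] → X
  covered (12 px):
    . . . X . . . . . . . .
    . . . . . X X X X . . .
    . . . . . . X X X X X .
    . . . . . . . . X X . .
    . . . . . . . . . . . .
    . . . . . . . . . . . .
    . . . . . . . . . . . .

Final: [[6,2],[4,3],[5,3],[2,4],[3,4],[4,4]]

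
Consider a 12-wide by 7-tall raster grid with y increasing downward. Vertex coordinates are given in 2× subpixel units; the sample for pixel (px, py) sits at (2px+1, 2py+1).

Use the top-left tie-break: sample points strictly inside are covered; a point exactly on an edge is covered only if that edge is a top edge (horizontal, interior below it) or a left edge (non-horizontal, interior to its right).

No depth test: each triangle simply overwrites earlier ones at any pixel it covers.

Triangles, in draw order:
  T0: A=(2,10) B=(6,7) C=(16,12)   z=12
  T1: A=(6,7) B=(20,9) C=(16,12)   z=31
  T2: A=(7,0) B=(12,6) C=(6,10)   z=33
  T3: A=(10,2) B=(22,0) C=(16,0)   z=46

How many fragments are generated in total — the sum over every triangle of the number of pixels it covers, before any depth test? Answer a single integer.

T0:
  2·area = 50
  edge (2, 10)→(6, 7): d=(4,-3) top-left  bias=+0
  edge (6, 7)→(16, 12): d=(10,5) right/bottom  bias=-1
  edge (16, 12)→(2, 10): d=(-14,-2) top-left  bias=+0
    (2,4)@(5, 9): e=[5,25,20] → #
    (3,4)@(7, 9): e=[11,15,24] → #
    (4,4)@(9, 9): e=[17,5,28] → #
    (5,4)@(11, 9): e=[23,-5,32] → ·
    (2,5)@(5, 11): e=[13,45,-8] → ·
    (3,5)@(7, 11): e=[19,35,-4] → ·
    (4,5)@(9, 11): e=[25,25,0] → #  [on edge]
    (5,5)@(11, 11): e=[31,15,4] → #
    (6,5)@(13, 11): e=[37,5,8] → #
    (7,5)@(15, 11): e=[43,-5,12] → ·
    (4,6)@(9, 13): e=[33,45,-28] → ·
    (5,6)@(11, 13): e=[39,35,-24] → ·
    (11,6)@(23, 13): e=[75,-25,0] → ·  [on edge]
  covered (6 px):
    · · · · · · · · · · · ·
    · · · · · · · · · · · ·
    · · · · · · · · · · · ·
    · · · · · · · · · · · ·
    · · # # # · · · · · · ·
    · · · · # # # · · · · ·
    · · · · · · · · · · · ·
T1:
  2·area = 50
  edge (6, 7)→(20, 9): d=(14,2) right/bottom  bias=-1
  edge (20, 9)→(16, 12): d=(-4,3) right/bottom  bias=-1
  edge (16, 12)→(6, 7): d=(-10,-5) top-left  bias=+0
    (5,4)@(11, 9): e=[18,27,5] → #
    (6,4)@(13, 9): e=[14,21,15] → #
    (7,4)@(15, 9): e=[10,15,25] → #
    (8,4)@(17, 9): e=[6,9,35] → #
    (9,4)@(19, 9): e=[2,3,45] → #
    (10,4)@(21, 9): e=[-2,-3,55] → ·
    (5,5)@(11, 11): e=[46,19,-15] → ·
    (6,5)@(13, 11): e=[42,13,-5] → ·
    (7,5)@(15, 11): e=[38,7,5] → #
    (9,5)@(19, 11): e=[30,-5,25] → ·
    (7,6)@(15, 13): e=[66,-1,-15] → ·
    (8,6)@(17, 13): e=[62,-7,-5] → ·
  covered (7 px):
    · · · · · · · · · · · ·
    · · · · · · · · · · · ·
    · · · · · · · · · · · ·
    · · · · · · · · · · · ·
    · · · · · # # # # # · ·
    · · · · · · · # # · · ·
    · · · · · · · · · · · ·
T2:
  2·area = 56
  edge (7, 0)→(12, 6): d=(5,6) right/bottom  bias=-1
  edge (12, 6)→(6, 10): d=(-6,4) right/bottom  bias=-1
  edge (6, 10)→(7, 0): d=(1,-10) top-left  bias=+0
    (3,0)@(7, 1): e=[5,50,1] → #
    (4,0)@(9, 1): e=[-7,42,21] → ·
    (3,1)@(7, 3): e=[15,38,3] → #
    (4,1)@(9, 3): e=[3,30,23] → #
    (5,1)@(11, 3): e=[-9,22,43] → ·
    (3,2)@(7, 5): e=[25,26,5] → #
    (5,2)@(11, 5): e=[1,10,45] → #
    (6,2)@(13, 5): e=[-11,2,65] → ·
    (3,3)@(7, 7): e=[35,14,7] → #
    (5,3)@(11, 7): e=[11,-2,47] → ·
    (3,4)@(7, 9): e=[45,2,9] → #
    (4,4)@(9, 9): e=[33,-6,29] → ·
  covered (9 px):
    · · · # · · · · · · · ·
    · · · # # · · · · · · ·
    · · · # # # · · · · · ·
    · · · # # · · · · · · ·
    · · · # · · · · · · · ·
    · · · · · · · · · · · ·
    · · · · · · · · · · · ·
T3:
  2·area = 12  (B↔C swapped to make it positive)
  edge (10, 2)→(16, 0): d=(6,-2) top-left  bias=+0
  edge (16, 0)→(22, 0): d=(6,0) top-left  bias=+0
  edge (22, 0)→(10, 2): d=(-12,2) right/bottom  bias=-1
    (6,0)@(13, 1): e=[0,6,6] → #  [on edge]
    (7,0)@(15, 1): e=[4,6,2] → #
    (8,0)@(17, 1): e=[8,6,-2] → ·
    (3,1)@(7, 3): e=[0,18,-6] → ·  [on edge]
    (6,1)@(13, 3): e=[12,18,-18] → ·
    (7,1)@(15, 3): e=[16,18,-22] → ·
    (0,2)@(1, 5): e=[0,30,-18] → ·  [on edge]
  covered (2 px):
    · · · · · · # # · · · ·
    · · · · · · · · · · · ·
    · · · · · · · · · · · ·
    · · · · · · · · · · · ·
    · · · · · · · · · · · ·
    · · · · · · · · · · · ·
    · · · · · · · · · · · ·

Final: 24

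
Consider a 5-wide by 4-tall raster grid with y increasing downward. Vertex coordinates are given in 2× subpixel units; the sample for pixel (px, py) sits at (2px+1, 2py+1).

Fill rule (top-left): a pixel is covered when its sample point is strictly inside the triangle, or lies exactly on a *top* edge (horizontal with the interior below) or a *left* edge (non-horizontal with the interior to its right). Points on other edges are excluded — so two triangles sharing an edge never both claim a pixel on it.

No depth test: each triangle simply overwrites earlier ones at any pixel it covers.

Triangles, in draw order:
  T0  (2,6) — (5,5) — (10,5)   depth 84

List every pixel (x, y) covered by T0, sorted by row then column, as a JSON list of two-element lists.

T0:
  2·area = 5
  edge (2, 6)→(5, 5): d=(3,-1) top-left  bias=+0
  edge (5, 5)→(10, 5): d=(5,0) top-left  bias=+0
  edge (10, 5)→(2, 6): d=(-8,1) right/bottom  bias=-1
    (0,2)@(1, 5): e=[-4,0,9] → ·  [on edge]
    (1,2)@(3, 5): e=[-2,0,7] → ·  [on edge]
    (2,2)@(5, 5): e=[0,0,5] → █  [on edge]
    (3,2)@(7, 5): e=[2,0,3] → █  [on edge]
    (4,2)@(9, 5): e=[4,0,1] → █  [on edge]
    (2,3)@(5, 7): e=[6,10,-11] → ·
    (3,3)@(7, 7): e=[8,10,-13] → ·
    (4,3)@(9, 7): e=[10,10,-15] → ·
  covered (3 px):
    · · · · ·
    · · · · ·
    · · █ █ █
    · · · · ·

Result: [[2,2],[3,2],[4,2]]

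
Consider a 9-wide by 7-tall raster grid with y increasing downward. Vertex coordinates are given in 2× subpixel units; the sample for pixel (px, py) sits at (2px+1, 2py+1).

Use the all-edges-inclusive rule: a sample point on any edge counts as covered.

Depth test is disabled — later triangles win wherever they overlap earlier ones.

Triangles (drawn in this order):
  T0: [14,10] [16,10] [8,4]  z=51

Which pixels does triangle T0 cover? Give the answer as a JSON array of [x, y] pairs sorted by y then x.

T0:
  2·area = 12  (B↔C swapped to make it positive)
  edge (14, 10)→(8, 4): d=(-6,-6) inclusive
  edge (8, 4)→(16, 10): d=(8,6) inclusive
  edge (16, 10)→(14, 10): d=(-2,0) inclusive
    (2,0)@(5, 1): e=[0,-6,18] → .  [on edge]
    (3,1)@(7, 3): e=[0,-2,14] → .  [on edge]
    (4,2)@(9, 5): e=[0,2,10] → X  [on edge]
    (5,2)@(11, 5): e=[12,-10,10] → .
    (4,3)@(9, 7): e=[-12,18,6] → .
    (5,3)@(11, 7): e=[0,6,6] → X  [on edge]
    (6,3)@(13, 7): e=[12,-6,6] → .
    (5,4)@(11, 9): e=[-12,22,2] → .
    (6,4)@(13, 9): e=[0,10,2] → X  [on edge]
    (7,4)@(15, 9): e=[12,-2,2] → .
    (6,5)@(13, 11): e=[-12,26,-2] → .
    (7,5)@(15, 11): e=[0,14,-2] → .  [on edge]
    (8,6)@(17, 13): e=[0,18,-6] → .  [on edge]
  covered (3 px):
    . . . . . . . . .
    . . . . . . . . .
    . . . . X . . . .
    . . . . . X . . .
    . . . . . . X . .
    . . . . . . . . .
    . . . . . . . . .

Result: [[4,2],[5,3],[6,4]]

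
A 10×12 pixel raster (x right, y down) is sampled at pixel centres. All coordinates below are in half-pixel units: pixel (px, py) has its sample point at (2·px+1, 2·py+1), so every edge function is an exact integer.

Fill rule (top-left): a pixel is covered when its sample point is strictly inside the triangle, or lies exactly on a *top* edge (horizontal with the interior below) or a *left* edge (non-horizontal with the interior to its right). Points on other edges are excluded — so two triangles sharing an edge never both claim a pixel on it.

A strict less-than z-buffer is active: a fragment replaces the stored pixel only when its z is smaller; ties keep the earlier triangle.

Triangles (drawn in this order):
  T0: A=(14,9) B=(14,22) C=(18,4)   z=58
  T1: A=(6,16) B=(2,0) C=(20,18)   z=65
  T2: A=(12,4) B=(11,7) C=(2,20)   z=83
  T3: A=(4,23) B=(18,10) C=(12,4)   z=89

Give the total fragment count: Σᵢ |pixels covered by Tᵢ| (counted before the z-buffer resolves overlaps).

T0:
  2·area = 52  (B↔C swapped to make it positive)
  edge (14, 9)→(18, 4): d=(4,-5) top-left  bias=+0
  edge (18, 4)→(14, 22): d=(-4,18) right/bottom  bias=-1
  edge (14, 22)→(14, 9): d=(0,-13) top-left  bias=+0
    (8,3)@(17, 7): e=[7,6,39] → X
    (9,3)@(19, 7): e=[17,-30,65] → .
    (7,4)@(15, 9): e=[5,34,13] → X
    (8,4)@(17, 9): e=[15,-2,39] → .
    (7,5)@(15, 11): e=[13,26,13] → X
    (8,5)@(17, 11): e=[23,-10,39] → .
    (7,6)@(15, 13): e=[21,18,13] → X
    (8,6)@(17, 13): e=[31,-18,39] → .
    (7,7)@(15, 15): e=[29,10,13] → X
    (8,7)@(17, 15): e=[39,-26,39] → .
    (7,8)@(15, 17): e=[37,2,13] → X
    (8,8)@(17, 17): e=[47,-34,39] → .
  covered (6 px):
    . . . . . . . . . .
    . . . . . . . . . .
    . . . . . . . . . .
    . . . . . . . . X .
    . . . . . . . X . .
    . . . . . . . X . .
    . . . . . . . X . .
    . . . . . . . X . .
    . . . . . . . X . .
    . . . . . . . . . .
    . . . . . . . . . .
    . . . . . . . . . .
T1:
  2·area = 216
  edge (6, 16)→(2, 0): d=(-4,-16) top-left  bias=+0
  edge (2, 0)→(20, 18): d=(18,18) right/bottom  bias=-1
  edge (20, 18)→(6, 16): d=(-14,-2) top-left  bias=+0
    (1,0)@(3, 1): e=[12,0,204] → .  [on edge]
    (1,1)@(3, 3): e=[4,36,176] → X
    (2,1)@(5, 3): e=[36,0,180] → .  [on edge]
    (1,2)@(3, 5): e=[-4,72,148] → .
    (2,2)@(5, 5): e=[28,36,152] → X
    (3,2)@(7, 5): e=[60,0,156] → .  [on edge]
    (2,3)@(5, 7): e=[20,72,124] → X
    (3,3)@(7, 7): e=[52,36,128] → X
    (4,3)@(9, 7): e=[84,0,132] → .  [on edge]
    (2,4)@(5, 9): e=[12,108,96] → X
    (4,4)@(9, 9): e=[76,36,104] → X
    (5,4)@(11, 9): e=[108,0,108] → .  [on edge]
    (6,5)@(13, 11): e=[132,0,84] → .  [on edge]
    (7,6)@(15, 13): e=[156,0,60] → .  [on edge]
    (8,7)@(17, 15): e=[180,0,36] → .  [on edge]
    (6,8)@(13, 17): e=[108,108,0] → X  [on edge]
    (9,8)@(19, 17): e=[204,0,12] → .  [on edge]
  covered (23 px):
    . . . . . . . . . .
    . X . . . . . . . .
    . . X . . . . . . .
    . . X X . . . . . .
    . . X X X . . . . .
    . . X X X X . . . .
    . . . X X X X . . .
    . . . X X X X X . .
    . . . . . . X X X .
    . . . . . . . . . .
    . . . . . . . . . .
    . . . . . . . . . .
T2:
  2·area = 14
  edge (12, 4)→(11, 7): d=(-1,3) right/bottom  bias=-1
  edge (11, 7)→(2, 20): d=(-9,13) right/bottom  bias=-1
  edge (2, 20)→(12, 4): d=(10,-16) top-left  bias=+0
    (6,0)@(13, 1): e=[0,28,-14] → .  [on edge]
    (5,3)@(11, 7): e=[0,0,14] → .  [on edge]
    (4,4)@(9, 9): e=[4,8,2] → X
    (5,4)@(11, 9): e=[-2,-18,34] → .
    (4,5)@(9, 11): e=[2,-10,22] → .
    (4,6)@(9, 13): e=[0,-28,42] → .  [on edge]
    (3,9)@(7, 19): e=[0,-56,70] → .  [on edge]
  covered (1 px):
    . . . . . . . . . .
    . . . . . . . . . .
    . . . . . . . . . .
    . . . . . . . . . .
    . . . . X . . . . .
    . . . . . . . . . .
    . . . . . . . . . .
    . . . . . . . . . .
    . . . . . . . . . .
    . . . . . . . . . .
    . . . . . . . . . .
    . . . . . . . . . .
T3:
  2·area = 162  (B↔C swapped to make it positive)
  edge (4, 23)→(12, 4): d=(8,-19) top-left  bias=+0
  edge (12, 4)→(18, 10): d=(6,6) right/bottom  bias=-1
  edge (18, 10)→(4, 23): d=(-14,13) right/bottom  bias=-1
    (4,0)@(9, 1): e=[-81,0,243] → .  [on edge]
    (5,1)@(11, 3): e=[-27,0,189] → .  [on edge]
    (6,2)@(13, 5): e=[27,0,135] → .  [on edge]
    (5,3)@(11, 7): e=[5,24,133] → X
    (6,3)@(13, 7): e=[43,12,107] → X
    (7,3)@(15, 7): e=[81,0,81] → .  [on edge]
    (5,4)@(11, 9): e=[21,36,105] → X
    (7,4)@(15, 9): e=[97,12,53] → X
    (8,4)@(17, 9): e=[135,0,27] → .  [on edge]
    (5,5)@(11, 11): e=[37,48,77] → X
    (8,5)@(17, 11): e=[151,12,-1] → .
    (9,5)@(19, 11): e=[189,0,-27] → .  [on edge]
  covered (17 px):
    . . . . . . . . . .
    . . . . . . . . . .
    . . . . . . . . . .
    . . . . . X X . . .
    . . . . . X X X . .
    . . . . . X X X . .
    . . . . X X X . . .
    . . . . X X . . . .
    . . . X X . . . . .
    . . . X . . . . . .
    . . X . . . . . . .
    . . . . . . . . . .

Answer: 47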